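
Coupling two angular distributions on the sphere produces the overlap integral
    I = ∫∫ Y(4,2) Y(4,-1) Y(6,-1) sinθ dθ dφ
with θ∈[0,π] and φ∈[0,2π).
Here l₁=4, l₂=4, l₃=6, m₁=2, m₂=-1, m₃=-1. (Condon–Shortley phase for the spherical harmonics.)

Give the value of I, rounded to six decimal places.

m-sum 0 ✓  L=14 even ✓  0≤6≤8 ✓
Π(2lᵢ+1) = 9×9×13 = 1053
triangle coeff Δ(4,4,6) = 1/1261260
Σ_t [0,2]: t=0:+1/4608 t=1:−1/1296 t=2:+1/4608 = -7/20736
(3j)²=20/1287 [(4 4 6; 0 0 0)], sign=-1
Σ_t [0,2]: t=0:+1/3456 t=1:−1/5760 t=2:+1/172800 = 7/57600
(3j)²=21/2860 [(4 4 6; 2 -1 -1)], sign=-1
⇒ 4πI² = 189/1573
I = (+1)√(189/1573/(4π)) = 0.09778261

0.097783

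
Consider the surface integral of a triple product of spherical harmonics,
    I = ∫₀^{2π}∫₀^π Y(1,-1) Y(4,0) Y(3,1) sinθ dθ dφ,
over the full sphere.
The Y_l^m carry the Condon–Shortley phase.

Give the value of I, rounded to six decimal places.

0.150786

Rules hold: Σm=0, L=8 even, 3≤3≤5.
N = 3·9·7 = 189
Δ = 2!·0!·6!/9! = 1/252
Racah Σ t=1..1: t=1:−1/36 = -1/36
⇒ 3j(1 4 3; 0 0 0)² = 4/63, sgn +1
Racah Σ t=2..2: t=2:+1/96 = 1/96
⇒ 3j(1 4 3; -1 0 1)² = 1/42, sgn +1
4πI² = N·(3j₀)²·(3jₘ)² = 2/7
I = +1·√(0.285714/4π) = 0.15078601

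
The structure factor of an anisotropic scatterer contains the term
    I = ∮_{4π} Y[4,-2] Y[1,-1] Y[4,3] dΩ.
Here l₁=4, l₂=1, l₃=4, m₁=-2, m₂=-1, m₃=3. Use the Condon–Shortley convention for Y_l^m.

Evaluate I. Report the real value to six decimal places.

0.000000

L=9 odd ⇒ parity kills the (l;000) factor ⇒ I = 0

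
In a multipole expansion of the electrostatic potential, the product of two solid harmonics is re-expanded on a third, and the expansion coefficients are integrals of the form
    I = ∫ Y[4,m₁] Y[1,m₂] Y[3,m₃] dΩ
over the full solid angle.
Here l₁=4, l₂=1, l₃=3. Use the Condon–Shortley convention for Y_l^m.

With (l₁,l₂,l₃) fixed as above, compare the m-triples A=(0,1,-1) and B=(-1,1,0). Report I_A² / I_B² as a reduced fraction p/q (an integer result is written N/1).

Shared (l₁,l₂,l₃)=(4,1,3): N and (l;000)² cancel in I_A²/I_B².
A: Δ = 2!·6!·0!/9! = 1/252; Racah Σ t=2..2: t=2:+1/96 = 1/96; ⇒ 3j(4 1 3; 0 1 -1)² = 1/42, sgn +1
B: Δ = 2!·6!·0!/9! = 1/252; Racah Σ t=2..2: t=2:+1/72 = 1/72; ⇒ 3j(4 1 3; -1 1 0)² = 5/126, sgn -1
I_A²/I_B² = (1/42)/(5/126) = 3/5

3/5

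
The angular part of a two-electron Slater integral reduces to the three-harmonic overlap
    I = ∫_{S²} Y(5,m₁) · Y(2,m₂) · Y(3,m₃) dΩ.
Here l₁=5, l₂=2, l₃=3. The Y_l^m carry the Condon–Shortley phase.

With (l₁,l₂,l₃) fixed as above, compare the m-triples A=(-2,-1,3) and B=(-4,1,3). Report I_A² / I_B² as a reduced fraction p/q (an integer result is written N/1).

l's match ⇒ only the (l;m) 3-j factors differ between A and B.
A: triangle coeff Δ(5,2,3) = 1/2310; Σ_t [1,1]: t=1:−1/4320 = -1/4320; (3j)²=1/330 [(5 2 3; -2 -1 3)], sign=-1
B: triangle coeff Δ(5,2,3) = 1/2310; Σ_t [3,3]: t=3:−1/4320 = -1/4320; (3j)²=2/55 [(5 2 3; -4 1 3)], sign=-1
I_A²/I_B² = (1/330)/(2/55) = 1/12

1/12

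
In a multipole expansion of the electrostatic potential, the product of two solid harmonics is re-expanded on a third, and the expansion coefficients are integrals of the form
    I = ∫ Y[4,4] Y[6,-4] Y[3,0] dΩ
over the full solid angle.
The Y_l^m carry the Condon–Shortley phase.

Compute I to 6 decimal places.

0.000000

l₁+l₂+l₃=13 is odd: 3j(l;000)=0 ⇒ I=0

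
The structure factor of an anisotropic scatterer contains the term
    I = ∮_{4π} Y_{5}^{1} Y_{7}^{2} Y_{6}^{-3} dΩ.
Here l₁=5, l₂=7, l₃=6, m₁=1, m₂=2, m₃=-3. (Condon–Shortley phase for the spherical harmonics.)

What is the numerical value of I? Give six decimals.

-0.121943

Rules hold: Σm=0, L=18 even, 2≤6≤12.
N = 11·15·13 = 2145
Δ = 6!·4!·8!/19! = 1/174594420
Racah Σ t=1..5: t=1:−1/4147200 t=2:+1/207360 t=3:−1/82944 t=4:+1/207360 t=5:−1/4147200 = -1/345600
⇒ 3j(5 7 6; 0 0 0)² = 420/46189, sgn -1
Racah Σ t=1..4: t=1:−1/29030400 t=2:+1/967680 t=3:−1/311040 t=4:+1/829440 = -11/10886400
⇒ 3j(5 7 6; 1 2 -3)² = 1408/146965, sgn +1
4πI² = N·(3j₀)²·(3jₘ)² = 253440/1356277
I = -1·√(0.186864/4π) = -0.12194344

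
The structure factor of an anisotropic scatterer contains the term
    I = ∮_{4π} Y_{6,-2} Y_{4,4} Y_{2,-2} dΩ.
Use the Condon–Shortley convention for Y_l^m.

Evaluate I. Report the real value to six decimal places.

m-sum 0 ✓  L=12 even ✓  2≤2≤10 ✓
Π(2lᵢ+1) = 13×9×5 = 585
triangle coeff Δ(6,4,2) = 1/6435
Σ_t [4,4]: t=4:+1/2304 = 1/2304
(3j)²=5/143 [(6 4 2; 0 0 0)], sign=+1
Σ_t [8,8]: t=8:+1/967680 = 1/967680
(3j)²=1/6435 [(6 4 2; -2 4 -2)], sign=+1
⇒ 4πI² = 5/1573
I = (+1)√(5/1573/(4π)) = 0.01590434

0.015904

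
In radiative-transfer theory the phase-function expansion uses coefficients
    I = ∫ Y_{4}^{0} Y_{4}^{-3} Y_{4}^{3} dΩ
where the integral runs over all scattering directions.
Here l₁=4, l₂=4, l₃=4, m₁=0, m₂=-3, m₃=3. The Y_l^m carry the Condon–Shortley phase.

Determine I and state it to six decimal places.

0.159788

Checks pass: Σm=0; 12 even; l₃=4∈[0,8].
(2·4+1)(2·4+1)(2·4+1) = 729
Δ: 4! 4! 4! / 13! → 1/450450
sum: t=0:+1/13824 t=1:−1/216 t=2:+1/64 t=3:−1/216 t=4:+1/13824 = 5/768
3j²(4 4 4; 0 0 0) = Δ·Π!·Σ² = 18/1001  (sign +1)
sum: t=0:+1/3456 t=1:−1/864 = -1/1152
3j²(4 4 4; 0 -3 3) = Δ·Π!·Σ² = 7/286  (sign +1)
combine: 4πI² = 729·18/1001·7/286 = 6561/20449
take √, sign +1: I = 0.15978796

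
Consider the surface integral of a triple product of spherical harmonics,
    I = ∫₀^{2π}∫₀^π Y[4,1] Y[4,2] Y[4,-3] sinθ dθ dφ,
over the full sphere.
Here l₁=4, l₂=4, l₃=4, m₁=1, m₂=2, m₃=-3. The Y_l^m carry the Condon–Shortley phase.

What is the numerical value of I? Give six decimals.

-0.063661

Checks pass: Σm=0; 12 even; l₃=4∈[0,8].
(2·4+1)(2·4+1)(2·4+1) = 729
Δ: 4! 4! 4! / 13! → 1/450450
sum: t=0:+1/13824 t=1:−1/216 t=2:+1/64 t=3:−1/216 t=4:+1/13824 = 5/768
3j²(4 4 4; 0 0 0) = Δ·Π!·Σ² = 18/1001  (sign +1)
sum: t=2:+1/576 t=3:−1/864 = 1/1728
3j²(4 4 4; 1 2 -3) = Δ·Π!·Σ² = 5/1287  (sign -1)
combine: 4πI² = 729·18/1001·5/1287 = 7290/143143
take √, sign -1: I = -0.06366105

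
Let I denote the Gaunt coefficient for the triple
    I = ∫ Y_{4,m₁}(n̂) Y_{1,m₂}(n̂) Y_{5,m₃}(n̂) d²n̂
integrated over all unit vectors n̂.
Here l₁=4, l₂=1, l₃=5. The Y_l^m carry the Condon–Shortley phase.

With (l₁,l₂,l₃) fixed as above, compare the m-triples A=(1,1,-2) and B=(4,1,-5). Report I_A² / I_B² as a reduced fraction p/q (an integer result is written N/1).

Same 4,1,5: normalisation and zero-m 3j drop out of the ratio.
A: Δ: 0! 8! 2! / 11! → 1/495; sum: t=0:+1/1440 = 1/1440; 3j²(4 1 5; 1 1 -2) = Δ·Π!·Σ² = 7/165  (sign -1)
B: Δ: 0! 8! 2! / 11! → 1/495; sum: t=0:+1/80640 = 1/80640; 3j²(4 1 5; 4 1 -5) = Δ·Π!·Σ² = 1/11  (sign +1)
I_A²/I_B² = (7/165)/(1/11) = 7/15

7/15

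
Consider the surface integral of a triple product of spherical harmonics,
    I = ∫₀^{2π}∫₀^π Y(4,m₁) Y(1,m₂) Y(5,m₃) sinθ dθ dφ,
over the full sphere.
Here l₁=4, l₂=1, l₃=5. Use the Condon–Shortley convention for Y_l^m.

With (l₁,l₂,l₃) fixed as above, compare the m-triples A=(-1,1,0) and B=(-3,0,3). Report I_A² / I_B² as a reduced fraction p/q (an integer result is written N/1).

Same 4,1,5: normalisation and zero-m 3j drop out of the ratio.
A: Δ: 0! 8! 2! / 11! → 1/495; sum: t=0:+1/1440 = 1/1440; 3j²(4 1 5; -1 1 0) = Δ·Π!·Σ² = 2/99  (sign -1)
B: Δ: 0! 8! 2! / 11! → 1/495; sum: t=0:+1/5040 = 1/5040; 3j²(4 1 5; -3 0 3) = Δ·Π!·Σ² = 16/495  (sign +1)
I_A²/I_B² = (2/99)/(16/495) = 5/8

5/8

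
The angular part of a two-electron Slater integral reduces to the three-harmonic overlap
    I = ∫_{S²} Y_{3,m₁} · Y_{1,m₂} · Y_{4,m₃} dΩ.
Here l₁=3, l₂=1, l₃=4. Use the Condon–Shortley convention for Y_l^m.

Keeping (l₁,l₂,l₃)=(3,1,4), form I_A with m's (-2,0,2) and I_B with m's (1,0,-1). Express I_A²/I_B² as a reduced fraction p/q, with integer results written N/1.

l's match ⇒ only the (l;m) 3-j factors differ between A and B.
A: triangle coeff Δ(3,1,4) = 1/252; Σ_t [0,0]: t=0:+1/120 = 1/120; (3j)²=1/21 [(3 1 4; -2 0 2)], sign=+1
B: triangle coeff Δ(3,1,4) = 1/252; Σ_t [0,0]: t=0:+1/48 = 1/48; (3j)²=5/84 [(3 1 4; 1 0 -1)], sign=-1
I_A²/I_B² = (1/21)/(5/84) = 4/5

4/5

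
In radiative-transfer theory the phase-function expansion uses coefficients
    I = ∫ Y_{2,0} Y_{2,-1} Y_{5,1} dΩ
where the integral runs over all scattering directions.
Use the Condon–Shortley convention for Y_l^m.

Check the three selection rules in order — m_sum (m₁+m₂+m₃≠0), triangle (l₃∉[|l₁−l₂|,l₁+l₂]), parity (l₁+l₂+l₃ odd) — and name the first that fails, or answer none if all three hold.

triangle

azimuthal sum: 0 − 1 + 1 = 0  ✓
0 ≤ 5 ≤ 4 (triangle on l)  ✗
L = 2 + 2 + 5 = 9 (odd)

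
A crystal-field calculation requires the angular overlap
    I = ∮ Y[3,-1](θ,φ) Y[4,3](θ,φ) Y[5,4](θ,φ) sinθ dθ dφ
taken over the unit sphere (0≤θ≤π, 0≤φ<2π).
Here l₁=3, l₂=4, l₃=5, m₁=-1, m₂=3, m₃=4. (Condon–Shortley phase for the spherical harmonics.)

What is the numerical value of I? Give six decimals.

0.000000

m-sum = -1 + 3 + 4 = 6 ≠ 0 ⇒ I = 0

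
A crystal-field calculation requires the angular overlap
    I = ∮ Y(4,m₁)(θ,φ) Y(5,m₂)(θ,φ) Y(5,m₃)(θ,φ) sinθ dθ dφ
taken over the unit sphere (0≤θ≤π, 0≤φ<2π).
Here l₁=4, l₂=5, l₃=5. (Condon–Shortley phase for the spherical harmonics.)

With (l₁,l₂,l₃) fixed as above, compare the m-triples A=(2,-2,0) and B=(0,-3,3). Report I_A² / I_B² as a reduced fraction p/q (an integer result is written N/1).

Shared (l₁,l₂,l₃)=(4,5,5): N and (l;000)² cancel in I_A²/I_B².
A: Δ = 4!·4!·6!/15! = 1/3153150; Racah Σ t=0..2: t=0:+1/3456 t=1:−1/1728 t=2:+1/11520 = -7/34560; ⇒ 3j(4 5 5; 2 -2 0)² = 7/858, sgn +1
B: Δ = 4!·4!·6!/15! = 1/3153150; Racah Σ t=0..2: t=0:+1/27648 t=1:−1/4320 t=2:+1/11520 = -1/9216; ⇒ 3j(4 5 5; 0 -3 3)² = 2/143, sgn -1
I_A²/I_B² = (7/858)/(2/143) = 7/12

7/12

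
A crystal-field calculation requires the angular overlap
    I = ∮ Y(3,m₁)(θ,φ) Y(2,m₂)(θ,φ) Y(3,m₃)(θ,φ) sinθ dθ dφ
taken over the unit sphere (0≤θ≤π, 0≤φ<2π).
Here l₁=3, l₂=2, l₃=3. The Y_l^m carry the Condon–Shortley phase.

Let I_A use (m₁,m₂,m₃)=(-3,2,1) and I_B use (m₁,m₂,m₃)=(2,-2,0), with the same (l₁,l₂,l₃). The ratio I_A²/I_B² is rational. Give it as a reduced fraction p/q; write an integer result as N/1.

1/2

Same 3,2,3: normalisation and zero-m 3j drop out of the ratio.
A: Δ: 2! 4! 2! / 9! → 1/3780; sum: t=2:+1/96 = 1/96; 3j²(3 2 3; -3 2 1) = Δ·Π!·Σ² = 1/42  (sign +1)
B: Δ: 2! 4! 2! / 9! → 1/3780; sum: t=0:+1/24 = 1/24; 3j²(3 2 3; 2 -2 0) = Δ·Π!·Σ² = 1/21  (sign -1)
I_A²/I_B² = (1/42)/(1/21) = 1/2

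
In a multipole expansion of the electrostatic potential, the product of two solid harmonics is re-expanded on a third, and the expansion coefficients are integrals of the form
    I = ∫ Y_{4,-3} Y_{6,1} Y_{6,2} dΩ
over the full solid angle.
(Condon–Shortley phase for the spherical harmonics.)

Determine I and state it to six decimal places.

Rules hold: Σm=0, L=16 even, 2≤6≤10.
N = 9·13·13 = 1521
Δ = 4!·4!·8!/17! = 1/15315300
Racah Σ t=0..4: t=0:+1/829440 t=1:−1/25920 t=2:+1/9216 t=3:−1/25920 t=4:+1/829440 = 7/207360
⇒ 3j(4 6 6; 0 0 0)² = 28/2431, sgn +1
Racah Σ t=3..4: t=3:−1/82944 t=4:+1/103680 = -1/414720
⇒ 3j(4 6 6; -3 1 2)² = 49/43758, sgn -1
4πI² = N·(3j₀)²·(3jₘ)² = 686/34969
I = -1·√(0.0196174/4π) = -0.03951077

-0.039511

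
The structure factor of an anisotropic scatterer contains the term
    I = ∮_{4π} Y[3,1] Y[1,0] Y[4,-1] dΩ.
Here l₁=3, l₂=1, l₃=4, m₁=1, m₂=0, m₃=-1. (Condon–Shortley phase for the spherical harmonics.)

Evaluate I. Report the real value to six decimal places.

-0.238414

Checks pass: Σm=0; 8 even; l₃=4∈[2,4].
(2·3+1)(2·1+1)(2·4+1) = 189
Δ: 0! 6! 2! / 9! → 1/252
sum: t=0:+1/36 = 1/36
3j²(3 1 4; 0 0 0) = Δ·Π!·Σ² = 4/63  (sign +1)
sum: t=0:+1/48 = 1/48
3j²(3 1 4; 1 0 -1) = Δ·Π!·Σ² = 5/84  (sign -1)
combine: 4πI² = 189·4/63·5/84 = 5/7
take √, sign -1: I = -0.23841361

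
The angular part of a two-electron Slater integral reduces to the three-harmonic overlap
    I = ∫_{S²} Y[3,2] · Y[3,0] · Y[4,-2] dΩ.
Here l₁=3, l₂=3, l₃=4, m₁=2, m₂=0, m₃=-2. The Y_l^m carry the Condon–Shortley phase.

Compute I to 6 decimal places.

-0.044418

Checks pass: Σm=0; 10 even; l₃=4∈[0,6].
(2·3+1)(2·3+1)(2·4+1) = 441
Δ: 2! 4! 4! / 11! → 1/34650
sum: t=0:+1/72 t=1:−1/16 t=2:+1/72 = -5/144
3j²(3 3 4; 0 0 0) = Δ·Π!·Σ² = 2/77  (sign -1)
sum: t=0:+1/72 t=1:−1/96 = 1/288
3j²(3 3 4; 2 0 -2) = Δ·Π!·Σ² = 1/462  (sign +1)
combine: 4πI² = 441·2/77·1/462 = 3/121
take √, sign -1: I = -0.04441841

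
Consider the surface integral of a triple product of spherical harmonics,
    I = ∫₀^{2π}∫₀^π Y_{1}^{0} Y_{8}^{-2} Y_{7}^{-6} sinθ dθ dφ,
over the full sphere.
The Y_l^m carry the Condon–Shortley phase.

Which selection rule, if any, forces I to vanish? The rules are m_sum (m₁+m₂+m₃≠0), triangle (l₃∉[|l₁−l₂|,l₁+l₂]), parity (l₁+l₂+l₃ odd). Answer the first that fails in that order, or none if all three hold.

m_sum

azimuthal sum: 0 − 2 − 6 = -8  ✗
7 ≤ 7 ≤ 9 (triangle on l)
L = 1 + 8 + 7 = 16 (even)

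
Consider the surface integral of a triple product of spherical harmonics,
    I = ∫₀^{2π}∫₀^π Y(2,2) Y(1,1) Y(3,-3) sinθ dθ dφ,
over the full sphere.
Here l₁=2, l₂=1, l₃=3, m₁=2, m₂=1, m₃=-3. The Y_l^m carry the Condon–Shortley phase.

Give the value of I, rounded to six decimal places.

Rules hold: Σm=0, L=6 even, 1≤3≤3.
N = 5·3·7 = 105
Δ = 0!·4!·2!/7! = 1/105
Racah Σ t=0..0: t=0:+1/4 = 1/4
⇒ 3j(2 1 3; 0 0 0)² = 3/35, sgn -1
Racah Σ t=0..0: t=0:+1/48 = 1/48
⇒ 3j(2 1 3; 2 1 -3)² = 1/7, sgn +1
4πI² = N·(3j₀)²·(3jₘ)² = 9/7
I = -1·√(1.28571/4π) = -0.31986543

-0.319865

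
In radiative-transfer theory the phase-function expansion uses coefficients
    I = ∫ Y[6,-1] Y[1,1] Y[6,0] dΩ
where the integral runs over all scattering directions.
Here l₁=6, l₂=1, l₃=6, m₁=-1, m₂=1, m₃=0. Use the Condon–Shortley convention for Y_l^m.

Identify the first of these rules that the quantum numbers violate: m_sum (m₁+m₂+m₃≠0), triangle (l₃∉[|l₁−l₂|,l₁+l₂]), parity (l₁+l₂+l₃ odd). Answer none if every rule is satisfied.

parity

m₁+m₂+m₃ = -1 + 1 + 0 = 0  ✓
triangle: |6−1|=5 ≤ l₃=6 ≤ 6+1=7  ✓
parity: l₁+l₂+l₃ = 13 is odd  ✗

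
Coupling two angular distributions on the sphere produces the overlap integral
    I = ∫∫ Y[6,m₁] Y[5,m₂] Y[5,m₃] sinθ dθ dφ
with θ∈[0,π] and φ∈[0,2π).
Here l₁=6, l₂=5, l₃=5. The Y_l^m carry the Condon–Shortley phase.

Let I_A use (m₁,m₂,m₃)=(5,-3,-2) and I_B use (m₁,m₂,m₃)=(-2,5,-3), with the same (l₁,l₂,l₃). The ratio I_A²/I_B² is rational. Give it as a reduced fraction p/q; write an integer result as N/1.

Shared (l₁,l₂,l₃)=(6,5,5): N and (l;000)² cancel in I_A²/I_B².
A: Δ = 6!·6!·4!/17! = 1/28588560; Racah Σ t=0..1: t=0:+1/345600 t=1:−1/518400 = 1/1036800; ⇒ 3j(6 5 5; 5 -3 -2)² = 7/2210, sgn -1
B: Δ = 6!·6!·4!/17! = 1/28588560; Racah Σ t=6..6: t=6:+1/829440 = 1/829440; ⇒ 3j(6 5 5; -2 5 -3)² = 35/2431, sgn +1
I_A²/I_B² = (7/2210)/(35/2431) = 11/50

11/50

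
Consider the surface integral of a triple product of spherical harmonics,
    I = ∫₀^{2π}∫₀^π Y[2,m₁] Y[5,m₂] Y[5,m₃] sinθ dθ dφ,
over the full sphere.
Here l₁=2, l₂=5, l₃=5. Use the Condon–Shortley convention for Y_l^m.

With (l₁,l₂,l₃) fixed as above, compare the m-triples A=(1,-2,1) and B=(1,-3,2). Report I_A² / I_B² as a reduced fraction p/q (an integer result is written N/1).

l's match ⇒ only the (l;m) 3-j factors differ between A and B.
A: triangle coeff Δ(2,5,5) = 1/38610; Σ_t [0,1]: t=0:+1/1440 t=1:−1/2880 = 1/2880; (3j)²=7/715 [(2 5 5; 1 -2 1)], sign=+1
B: triangle coeff Δ(2,5,5) = 1/38610; Σ_t [0,1]: t=0:+1/2880 t=1:−1/10080 = 1/4032; (3j)²=10/429 [(2 5 5; 1 -3 2)], sign=-1
I_A²/I_B² = (7/715)/(10/429) = 21/50

21/50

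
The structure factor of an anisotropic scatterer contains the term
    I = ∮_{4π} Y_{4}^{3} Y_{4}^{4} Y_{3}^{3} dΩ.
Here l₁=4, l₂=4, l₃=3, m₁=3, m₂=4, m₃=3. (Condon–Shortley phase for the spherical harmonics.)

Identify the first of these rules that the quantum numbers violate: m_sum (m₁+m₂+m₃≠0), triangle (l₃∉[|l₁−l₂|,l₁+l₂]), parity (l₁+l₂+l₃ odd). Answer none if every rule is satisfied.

Σmᵢ = 10  ✗
l₃∈[|l₁−l₂|,l₁+l₂]=[0,8], have l₃=3
Σlᵢ = 11 ⇒ odd

m_sum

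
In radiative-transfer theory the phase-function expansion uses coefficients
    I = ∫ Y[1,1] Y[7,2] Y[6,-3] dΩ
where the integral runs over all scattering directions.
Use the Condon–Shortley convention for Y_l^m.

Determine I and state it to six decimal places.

0.110647

m-sum 0 ✓  L=14 even ✓  6≤6≤8 ✓
Π(2lᵢ+1) = 3×15×13 = 585
triangle coeff Δ(1,7,6) = 1/1365
Σ_t [1,1]: t=1:−1/518400 = -1/518400
(3j)²=7/195 [(1 7 6; 0 0 0)], sign=-1
Σ_t [0,0]: t=0:+1/4354560 = 1/4354560
(3j)²=2/273 [(1 7 6; 1 2 -3)], sign=-1
⇒ 4πI² = 2/13
I = (+1)√(2/13/(4π)) = 0.11064668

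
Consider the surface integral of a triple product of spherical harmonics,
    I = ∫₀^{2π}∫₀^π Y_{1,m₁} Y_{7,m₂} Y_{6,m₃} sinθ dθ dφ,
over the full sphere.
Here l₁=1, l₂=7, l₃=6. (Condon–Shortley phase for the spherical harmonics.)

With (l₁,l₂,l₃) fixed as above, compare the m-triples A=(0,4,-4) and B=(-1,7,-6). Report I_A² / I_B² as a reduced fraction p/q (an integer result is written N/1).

33/91

Same 1,7,6: normalisation and zero-m 3j drop out of the ratio.
A: Δ: 2! 0! 12! / 15! → 1/1365; sum: t=1:−1/7257600 = -1/7257600; 3j²(1 7 6; 0 4 -4) = Δ·Π!·Σ² = 11/455  (sign -1)
B: Δ: 2! 0! 12! / 15! → 1/1365; sum: t=2:+1/958003200 = 1/958003200; 3j²(1 7 6; -1 7 -6) = Δ·Π!·Σ² = 1/15  (sign +1)
I_A²/I_B² = (11/455)/(1/15) = 33/91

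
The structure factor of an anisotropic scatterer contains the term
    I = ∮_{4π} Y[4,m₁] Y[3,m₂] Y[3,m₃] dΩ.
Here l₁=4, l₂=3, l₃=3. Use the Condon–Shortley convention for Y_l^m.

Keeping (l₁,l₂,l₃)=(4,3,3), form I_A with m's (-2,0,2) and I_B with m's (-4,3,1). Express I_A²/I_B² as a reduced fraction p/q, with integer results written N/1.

1/14

Shared (l₁,l₂,l₃)=(4,3,3): N and (l;000)² cancel in I_A²/I_B².
A: Δ = 4!·4!·2!/11! = 1/34650; Racah Σ t=2..3: t=2:+1/96 t=3:−1/72 = -1/288; ⇒ 3j(4 3 3; -2 0 2)² = 1/462, sgn +1
B: Δ = 4!·4!·2!/11! = 1/34650; Racah Σ t=4..4: t=4:+1/1152 = 1/1152; ⇒ 3j(4 3 3; -4 3 1)² = 1/33, sgn +1
I_A²/I_B² = (1/462)/(1/33) = 1/14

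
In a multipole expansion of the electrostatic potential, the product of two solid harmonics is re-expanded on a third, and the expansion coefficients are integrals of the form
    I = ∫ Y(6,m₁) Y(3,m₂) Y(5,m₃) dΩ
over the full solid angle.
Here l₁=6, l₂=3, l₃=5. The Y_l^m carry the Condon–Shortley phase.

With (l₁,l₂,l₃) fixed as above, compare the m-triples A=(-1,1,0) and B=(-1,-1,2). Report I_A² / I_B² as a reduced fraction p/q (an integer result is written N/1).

Shared (l₁,l₂,l₃)=(6,3,5): N and (l;000)² cancel in I_A²/I_B².
A: Δ = 4!·8!·2!/15! = 1/675675; Racah Σ t=2..4: t=2:+1/5760 t=3:−1/3456 t=4:+1/34560 = -1/11520; ⇒ 3j(6 3 5; -1 1 0)² = 2/429, sgn +1
B: Δ = 4!·8!·2!/15! = 1/675675; Racah Σ t=0..2: t=0:+1/241920 t=1:−1/8640 t=2:+1/5760 = 1/16128; ⇒ 3j(6 3 5; -1 -1 2)² = 5/1001, sgn -1
I_A²/I_B² = (2/429)/(5/1001) = 14/15

14/15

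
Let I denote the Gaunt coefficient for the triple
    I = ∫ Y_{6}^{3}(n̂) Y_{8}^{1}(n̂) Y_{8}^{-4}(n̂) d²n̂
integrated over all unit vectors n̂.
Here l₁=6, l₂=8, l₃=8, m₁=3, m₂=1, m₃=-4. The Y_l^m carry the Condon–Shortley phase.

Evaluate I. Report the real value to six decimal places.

Rules hold: Σm=0, L=22 even, 2≤8≤14.
N = 13·17·17 = 3757
Δ = 6!·6!·10!/23! = 1/13742520792
Racah Σ t=0..6: t=0:+1/41803776000 t=1:−1/435456000 t=2:+1/39813120 t=3:−1/18662400 t=4:+1/39813120 t=5:−1/435456000 t=6:+1/41803776000 = -11/1393459200
⇒ 3j(6 8 8; 0 0 0)² = 600/96577, sgn -1
Racah Σ t=0..3: t=0:+1/9405849600 t=1:−1/464486400 t=2:+1/174182400 t=3:−1/447897600 = 11/7524679680
⇒ 3j(6 8 8; 3 1 -4)² = 1375/193154, sgn +1
4πI² = N·(3j₀)²·(3jₘ)² = 412500/2482597
I = -1·√(0.166157/4π) = -0.11498837

-0.114988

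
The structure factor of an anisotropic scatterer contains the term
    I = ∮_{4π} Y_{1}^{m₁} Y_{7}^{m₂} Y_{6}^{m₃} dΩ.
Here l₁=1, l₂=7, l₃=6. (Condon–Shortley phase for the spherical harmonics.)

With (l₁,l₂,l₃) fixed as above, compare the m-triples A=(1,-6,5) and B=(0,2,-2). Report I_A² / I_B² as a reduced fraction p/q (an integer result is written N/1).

Shared (l₁,l₂,l₃)=(1,7,6): N and (l;000)² cancel in I_A²/I_B².
A: Δ = 2!·0!·12!/15! = 1/1365; Racah Σ t=0..0: t=0:+1/79833600 = 1/79833600; ⇒ 3j(1 7 6; 1 -6 5)² = 2/35, sgn -1
B: Δ = 2!·0!·12!/15! = 1/1365; Racah Σ t=1..1: t=1:−1/967680 = -1/967680; ⇒ 3j(1 7 6; 0 2 -2)² = 3/91, sgn -1
I_A²/I_B² = (2/35)/(3/91) = 26/15

26/15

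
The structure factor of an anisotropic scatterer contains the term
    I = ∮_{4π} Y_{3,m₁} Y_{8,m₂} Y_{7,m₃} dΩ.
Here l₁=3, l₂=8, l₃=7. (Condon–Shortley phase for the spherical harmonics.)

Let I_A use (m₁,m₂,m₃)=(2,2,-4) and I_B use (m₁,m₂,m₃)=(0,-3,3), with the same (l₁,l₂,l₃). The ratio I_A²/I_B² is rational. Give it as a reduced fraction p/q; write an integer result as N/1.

1445/81

Same 3,8,7: normalisation and zero-m 3j drop out of the ratio.
A: Δ: 4! 2! 12! / 19! → 1/5290740; sum: t=0:+1/174182400 t=1:−1/26127360 = -17/522547200; 3j²(3 8 7; 2 2 -4) = Δ·Π!·Σ² = 935/62244  (sign +1)
B: Δ: 4! 2! 12! / 19! → 1/5290740; sum: t=1:−1/11612160 t=2:+1/8709120 t=3:−1/87091200 = 1/58060800; 3j²(3 8 7; 0 -3 3) = Δ·Π!·Σ² = 99/117572  (sign +1)
I_A²/I_B² = (935/62244)/(99/117572) = 1445/81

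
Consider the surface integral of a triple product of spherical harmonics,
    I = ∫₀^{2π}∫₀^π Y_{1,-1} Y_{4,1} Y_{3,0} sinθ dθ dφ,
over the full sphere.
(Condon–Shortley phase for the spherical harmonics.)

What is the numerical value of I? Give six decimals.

Checks pass: Σm=0; 8 even; l₃=3∈[3,5].
(2·1+1)(2·4+1)(2·3+1) = 189
Δ: 2! 0! 6! / 9! → 1/252
sum: t=1:−1/36 = -1/36
3j²(1 4 3; 0 0 0) = Δ·Π!·Σ² = 4/63  (sign +1)
sum: t=2:+1/72 = 1/72
3j²(1 4 3; -1 1 0) = Δ·Π!·Σ² = 5/126  (sign -1)
combine: 4πI² = 189·4/63·5/126 = 10/21
take √, sign -1: I = -0.19466390

-0.194664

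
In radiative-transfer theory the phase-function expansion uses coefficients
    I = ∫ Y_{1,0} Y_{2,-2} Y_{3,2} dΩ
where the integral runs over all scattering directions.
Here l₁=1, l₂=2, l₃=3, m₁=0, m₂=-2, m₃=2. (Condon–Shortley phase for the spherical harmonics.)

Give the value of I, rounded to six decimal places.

Rules hold: Σm=0, L=6 even, 1≤3≤3.
N = 3·5·7 = 105
Δ = 0!·2!·4!/7! = 1/105
Racah Σ t=0..0: t=0:+1/4 = 1/4
⇒ 3j(1 2 3; 0 0 0)² = 3/35, sgn -1
Racah Σ t=0..0: t=0:+1/24 = 1/24
⇒ 3j(1 2 3; 0 -2 2)² = 1/21, sgn -1
4πI² = N·(3j₀)²·(3jₘ)² = 3/7
I = +1·√(0.428571/4π) = 0.18467439

0.184674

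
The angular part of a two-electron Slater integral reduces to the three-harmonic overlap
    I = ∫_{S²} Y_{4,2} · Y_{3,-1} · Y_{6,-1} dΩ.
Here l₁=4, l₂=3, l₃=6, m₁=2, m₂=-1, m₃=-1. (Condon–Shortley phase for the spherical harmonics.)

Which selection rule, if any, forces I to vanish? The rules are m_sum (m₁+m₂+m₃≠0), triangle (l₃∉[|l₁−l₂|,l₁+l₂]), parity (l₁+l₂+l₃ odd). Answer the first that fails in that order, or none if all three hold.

azimuthal sum: 2 − 1 − 1 = 0  ✓
1 ≤ 6 ≤ 7 (triangle on l)  ✓
L = 4 + 3 + 6 = 13 (odd)  ✗

parity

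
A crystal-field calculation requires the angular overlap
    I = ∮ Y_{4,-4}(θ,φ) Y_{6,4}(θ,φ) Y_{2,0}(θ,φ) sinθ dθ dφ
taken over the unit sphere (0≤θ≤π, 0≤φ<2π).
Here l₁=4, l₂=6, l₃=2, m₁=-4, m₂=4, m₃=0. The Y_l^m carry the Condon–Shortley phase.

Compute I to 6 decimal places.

Checks pass: Σm=0; 12 even; l₃=2∈[2,10].
(2·4+1)(2·6+1)(2·2+1) = 585
Δ: 8! 0! 4! / 13! → 1/6435
sum: t=4:+1/2304 = 1/2304
3j²(4 6 2; 0 0 0) = Δ·Π!·Σ² = 5/143  (sign +1)
sum: t=8:+1/161280 = 1/161280
3j²(4 6 2; -4 4 0) = Δ·Π!·Σ² = 1/143  (sign +1)
combine: 4πI² = 585·5/143·1/143 = 225/1573
take √, sign +1: I = 0.10668957

0.106690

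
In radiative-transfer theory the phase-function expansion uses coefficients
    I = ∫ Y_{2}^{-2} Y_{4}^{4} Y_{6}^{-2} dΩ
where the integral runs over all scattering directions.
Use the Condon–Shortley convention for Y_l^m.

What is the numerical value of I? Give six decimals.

m-sum 0 ✓  L=12 even ✓  2≤6≤6 ✓
Π(2lᵢ+1) = 5×9×13 = 585
triangle coeff Δ(2,4,6) = 1/6435
Σ_t [0,0]: t=0:+1/2304 = 1/2304
(3j)²=5/143 [(2 4 6; 0 0 0)], sign=+1
Σ_t [0,0]: t=0:+1/967680 = 1/967680
(3j)²=1/6435 [(2 4 6; -2 4 -2)], sign=+1
⇒ 4πI² = 5/1573
I = (+1)√(5/1573/(4π)) = 0.01590434

0.015904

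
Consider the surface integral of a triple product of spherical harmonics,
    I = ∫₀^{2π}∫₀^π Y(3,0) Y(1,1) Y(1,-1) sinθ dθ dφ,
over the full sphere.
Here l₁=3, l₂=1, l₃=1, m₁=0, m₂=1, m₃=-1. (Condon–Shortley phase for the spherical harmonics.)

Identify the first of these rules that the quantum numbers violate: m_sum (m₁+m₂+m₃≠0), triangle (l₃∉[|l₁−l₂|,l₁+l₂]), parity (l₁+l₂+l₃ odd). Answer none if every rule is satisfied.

m₁+m₂+m₃ = 0 + 1 − 1 = 0  ✓
triangle: |3−1|=2 ≤ l₃=1 ≤ 3+1=4  ✗
parity: l₁+l₂+l₃ = 5 is odd

triangle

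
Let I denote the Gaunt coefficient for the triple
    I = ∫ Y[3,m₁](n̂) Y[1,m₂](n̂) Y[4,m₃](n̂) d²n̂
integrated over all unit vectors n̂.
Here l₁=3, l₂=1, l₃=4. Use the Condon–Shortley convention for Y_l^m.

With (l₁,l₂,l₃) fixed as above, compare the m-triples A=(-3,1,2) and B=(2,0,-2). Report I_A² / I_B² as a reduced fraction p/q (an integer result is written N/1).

1/12

l's match ⇒ only the (l;m) 3-j factors differ between A and B.
A: triangle coeff Δ(3,1,4) = 1/252; Σ_t [0,0]: t=0:+1/1440 = 1/1440; (3j)²=1/252 [(3 1 4; -3 1 2)], sign=+1
B: triangle coeff Δ(3,1,4) = 1/252; Σ_t [0,0]: t=0:+1/120 = 1/120; (3j)²=1/21 [(3 1 4; 2 0 -2)], sign=+1
I_A²/I_B² = (1/252)/(1/21) = 1/12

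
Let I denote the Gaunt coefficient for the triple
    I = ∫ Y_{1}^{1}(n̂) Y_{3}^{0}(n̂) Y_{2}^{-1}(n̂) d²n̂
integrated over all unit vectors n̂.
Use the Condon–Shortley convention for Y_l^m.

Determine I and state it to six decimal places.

Rules hold: Σm=0, L=6 even, 2≤2≤4.
N = 3·7·5 = 105
Δ = 2!·0!·4!/7! = 1/105
Racah Σ t=1..1: t=1:−1/4 = -1/4
⇒ 3j(1 3 2; 0 0 0)² = 3/35, sgn -1
Racah Σ t=0..0: t=0:+1/12 = 1/12
⇒ 3j(1 3 2; 1 0 -1)² = 1/35, sgn -1
4πI² = N·(3j₀)²·(3jₘ)² = 9/35
I = +1·√(0.257143/4π) = 0.14304817

0.143048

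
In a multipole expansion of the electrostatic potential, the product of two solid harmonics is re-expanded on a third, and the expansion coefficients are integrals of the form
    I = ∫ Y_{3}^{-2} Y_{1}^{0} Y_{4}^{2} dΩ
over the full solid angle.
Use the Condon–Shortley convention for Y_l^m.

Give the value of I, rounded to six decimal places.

Checks pass: Σm=0; 8 even; l₃=4∈[2,4].
(2·3+1)(2·1+1)(2·4+1) = 189
Δ: 0! 6! 2! / 9! → 1/252
sum: t=0:+1/36 = 1/36
3j²(3 1 4; 0 0 0) = Δ·Π!·Σ² = 4/63  (sign +1)
sum: t=0:+1/120 = 1/120
3j²(3 1 4; -2 0 2) = Δ·Π!·Σ² = 1/21  (sign +1)
combine: 4πI² = 189·4/63·1/21 = 4/7
take √, sign +1: I = 0.21324362

0.213244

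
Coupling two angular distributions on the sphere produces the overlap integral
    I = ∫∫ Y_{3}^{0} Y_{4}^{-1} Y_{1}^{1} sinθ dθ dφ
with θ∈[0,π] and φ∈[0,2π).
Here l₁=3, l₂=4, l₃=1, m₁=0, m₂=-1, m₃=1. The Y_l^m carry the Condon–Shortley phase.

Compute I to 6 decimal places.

m-sum 0 ✓  L=8 even ✓  1≤1≤7 ✓
Π(2lᵢ+1) = 7×9×3 = 189
triangle coeff Δ(3,4,1) = 1/252
Σ_t [3,3]: t=3:−1/36 = -1/36
(3j)²=4/63 [(3 4 1; 0 0 0)], sign=+1
Σ_t [3,3]: t=3:−1/72 = -1/72
(3j)²=5/126 [(3 4 1; 0 -1 1)], sign=-1
⇒ 4πI² = 10/21
I = (-1)√(10/21/(4π)) = -0.19466390

-0.194664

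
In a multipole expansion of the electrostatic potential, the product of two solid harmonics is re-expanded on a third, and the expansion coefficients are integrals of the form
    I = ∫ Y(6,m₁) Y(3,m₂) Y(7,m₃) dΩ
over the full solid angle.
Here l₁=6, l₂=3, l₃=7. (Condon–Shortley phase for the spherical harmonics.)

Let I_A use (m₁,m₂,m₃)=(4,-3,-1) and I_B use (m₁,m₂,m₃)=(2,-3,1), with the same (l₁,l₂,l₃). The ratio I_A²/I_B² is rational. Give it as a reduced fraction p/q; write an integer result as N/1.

Shared (l₁,l₂,l₃)=(6,3,7): N and (l;000)² cancel in I_A²/I_B².
A: Δ = 2!·10!·4!/17! = 1/2042040; Racah Σ t=0..0: t=0:+1/3870720 = 1/3870720; ⇒ 3j(6 3 7; 4 -3 -1)² = 675/136136, sgn +1
B: Δ = 2!·10!·4!/17! = 1/2042040; Racah Σ t=0..0: t=0:+1/829440 = 1/829440; ⇒ 3j(6 3 7; 2 -3 1)² = 35/2431, sgn +1
I_A²/I_B² = (675/136136)/(35/2431) = 135/392

135/392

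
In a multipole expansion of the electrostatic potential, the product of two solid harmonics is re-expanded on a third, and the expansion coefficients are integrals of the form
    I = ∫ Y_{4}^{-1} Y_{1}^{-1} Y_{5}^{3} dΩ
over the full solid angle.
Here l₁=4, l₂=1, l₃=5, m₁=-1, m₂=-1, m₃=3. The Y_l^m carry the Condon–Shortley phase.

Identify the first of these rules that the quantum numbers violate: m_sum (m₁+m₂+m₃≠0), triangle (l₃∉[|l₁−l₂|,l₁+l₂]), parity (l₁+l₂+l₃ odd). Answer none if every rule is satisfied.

azimuthal sum: -1 − 1 + 3 = 1  ✗
3 ≤ 5 ≤ 5 (triangle on l)
L = 4 + 1 + 5 = 10 (even)

m_sum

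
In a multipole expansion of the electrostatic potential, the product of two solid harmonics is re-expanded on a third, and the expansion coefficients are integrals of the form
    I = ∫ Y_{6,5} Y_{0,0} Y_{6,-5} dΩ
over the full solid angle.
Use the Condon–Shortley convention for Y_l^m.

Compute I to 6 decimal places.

-0.282095

m-sum 0 ✓  L=12 even ✓  6≤6≤6 ✓
Π(2lᵢ+1) = 13×1×13 = 169
triangle coeff Δ(6,0,6) = 1/13
Σ_t [0,0]: t=0:+1/518400 = 1/518400
(3j)²=1/13 [(6 0 6; 0 0 0)], sign=+1
Σ_t [0,0]: t=0:+1/39916800 = 1/39916800
(3j)²=1/13 [(6 0 6; 5 0 -5)], sign=-1
⇒ 4πI² = 1/1
I = (-1)√(1/1/(4π)) = -0.28209479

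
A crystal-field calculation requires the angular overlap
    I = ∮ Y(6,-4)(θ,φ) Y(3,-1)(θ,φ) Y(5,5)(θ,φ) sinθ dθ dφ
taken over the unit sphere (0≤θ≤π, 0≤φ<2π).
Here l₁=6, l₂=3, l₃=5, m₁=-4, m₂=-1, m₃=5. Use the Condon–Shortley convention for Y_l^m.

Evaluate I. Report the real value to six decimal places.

-0.152880

m-sum 0 ✓  L=14 even ✓  3≤5≤9 ✓
Π(2lᵢ+1) = 13×7×11 = 1001
triangle coeff Δ(6,3,5) = 1/675675
Σ_t [1,3]: t=1:−1/8640 t=2:+1/2304 t=3:−1/8640 = 7/34560
(3j)²=7/429 [(6 3 5; 0 0 0)], sign=-1
Σ_t [2,2]: t=2:+1/322560 = 1/322560
(3j)²=18/1001 [(6 3 5; -4 -1 5)], sign=+1
⇒ 4πI² = 42/143
I = (-1)√(42/143/(4π)) = -0.15288036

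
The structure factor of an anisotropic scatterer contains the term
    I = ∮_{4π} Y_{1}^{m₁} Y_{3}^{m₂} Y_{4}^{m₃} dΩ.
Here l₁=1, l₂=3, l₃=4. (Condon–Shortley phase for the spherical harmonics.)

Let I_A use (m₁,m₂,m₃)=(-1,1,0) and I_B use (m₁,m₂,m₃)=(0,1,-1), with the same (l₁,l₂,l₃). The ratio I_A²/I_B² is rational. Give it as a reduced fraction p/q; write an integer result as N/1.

l's match ⇒ only the (l;m) 3-j factors differ between A and B.
A: triangle coeff Δ(1,3,4) = 1/252; Σ_t [0,0]: t=0:+1/96 = 1/96; (3j)²=1/42 [(1 3 4; -1 1 0)], sign=+1
B: triangle coeff Δ(1,3,4) = 1/252; Σ_t [0,0]: t=0:+1/48 = 1/48; (3j)²=5/84 [(1 3 4; 0 1 -1)], sign=-1
I_A²/I_B² = (1/42)/(5/84) = 2/5

2/5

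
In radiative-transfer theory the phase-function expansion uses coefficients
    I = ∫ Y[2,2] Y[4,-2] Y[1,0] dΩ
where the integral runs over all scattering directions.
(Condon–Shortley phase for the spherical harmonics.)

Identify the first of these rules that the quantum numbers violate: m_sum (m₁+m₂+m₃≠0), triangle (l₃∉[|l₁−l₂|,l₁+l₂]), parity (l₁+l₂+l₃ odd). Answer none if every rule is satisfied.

Σmᵢ = 0  ✓
l₃∈[|l₁−l₂|,l₁+l₂]=[2,6], have l₃=1  ✗
Σlᵢ = 7 ⇒ odd

triangle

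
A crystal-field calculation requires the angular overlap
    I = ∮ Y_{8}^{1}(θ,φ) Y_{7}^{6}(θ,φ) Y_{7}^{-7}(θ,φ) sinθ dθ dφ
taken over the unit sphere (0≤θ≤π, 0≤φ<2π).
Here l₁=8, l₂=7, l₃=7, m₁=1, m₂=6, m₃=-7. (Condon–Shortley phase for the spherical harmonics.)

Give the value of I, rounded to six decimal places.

0.062134

Checks pass: Σm=0; 22 even; l₃=7∈[1,15].
(2·8+1)(2·7+1)(2·7+1) = 3825
Δ: 8! 8! 6! / 23! → 1/22086194130
sum: t=1:−1/18289152000 t=2:+1/248832000 t=3:−1/24883200 t=4:+1/11943936 t=5:−1/24883200 t=6:+1/248832000 t=7:−1/18289152000 = 11/975421440
3j²(8 7 7; 0 0 0) = Δ·Π!·Σ² = 1750/289731  (sign -1)
sum: t=7:−1/146313216000 = -1/146313216000
3j²(8 7 7; 1 6 -7) = Δ·Π!·Σ² = 78/37145  (sign -1)
combine: 4πI² = 3825·1750/289731·78/37145 = 157500/3246473
take √, sign +1: I = 0.06213402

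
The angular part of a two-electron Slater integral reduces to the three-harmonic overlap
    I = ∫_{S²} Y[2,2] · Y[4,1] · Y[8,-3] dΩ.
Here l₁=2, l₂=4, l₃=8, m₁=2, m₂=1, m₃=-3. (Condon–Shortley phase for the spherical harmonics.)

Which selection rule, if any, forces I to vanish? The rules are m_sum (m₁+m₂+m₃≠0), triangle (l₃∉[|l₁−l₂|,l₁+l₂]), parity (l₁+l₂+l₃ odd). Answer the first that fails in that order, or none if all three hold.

triangle

m₁+m₂+m₃ = 2 + 1 − 3 = 0  ✓
triangle: |2−4|=2 ≤ l₃=8 ≤ 2+4=6  ✗
parity: l₁+l₂+l₃ = 14 is even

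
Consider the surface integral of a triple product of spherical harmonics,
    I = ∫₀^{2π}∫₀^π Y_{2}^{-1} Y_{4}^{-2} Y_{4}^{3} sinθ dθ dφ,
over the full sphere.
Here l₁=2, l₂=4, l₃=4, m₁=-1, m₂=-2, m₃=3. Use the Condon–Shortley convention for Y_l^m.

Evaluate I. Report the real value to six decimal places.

Checks pass: Σm=0; 10 even; l₃=4∈[2,6].
(2·2+1)(2·4+1)(2·4+1) = 405
Δ: 2! 2! 6! / 11! → 1/13860
sum: t=0:+1/192 t=1:−1/36 t=2:+1/192 = -5/288
3j²(2 4 4; 0 0 0) = Δ·Π!·Σ² = 20/693  (sign -1)
sum: t=1:−1/240 t=2:+1/1440 = -1/288
3j²(2 4 4; -1 -2 3) = Δ·Π!·Σ² = 5/132  (sign +1)
combine: 4πI² = 405·20/693·5/132 = 375/847
take √, sign -1: I = -0.18770204

-0.187702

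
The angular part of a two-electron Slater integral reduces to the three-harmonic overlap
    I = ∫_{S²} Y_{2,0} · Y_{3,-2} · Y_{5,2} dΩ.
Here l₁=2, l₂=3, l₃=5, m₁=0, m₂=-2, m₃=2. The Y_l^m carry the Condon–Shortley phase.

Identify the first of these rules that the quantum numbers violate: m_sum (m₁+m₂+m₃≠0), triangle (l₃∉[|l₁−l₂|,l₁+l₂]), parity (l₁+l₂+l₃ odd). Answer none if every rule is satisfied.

none

azimuthal sum: 0 − 2 + 2 = 0  ✓
1 ≤ 5 ≤ 5 (triangle on l)  ✓
L = 2 + 3 + 5 = 10 (even)  ✓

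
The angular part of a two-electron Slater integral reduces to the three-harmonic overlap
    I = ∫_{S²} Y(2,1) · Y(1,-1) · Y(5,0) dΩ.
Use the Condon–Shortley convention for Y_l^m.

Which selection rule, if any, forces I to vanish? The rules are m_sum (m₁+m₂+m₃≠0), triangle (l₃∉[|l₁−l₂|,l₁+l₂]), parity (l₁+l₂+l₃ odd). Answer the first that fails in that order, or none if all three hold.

Σmᵢ = 0  ✓
l₃∈[|l₁−l₂|,l₁+l₂]=[1,3], have l₃=5  ✗
Σlᵢ = 8 ⇒ even

triangle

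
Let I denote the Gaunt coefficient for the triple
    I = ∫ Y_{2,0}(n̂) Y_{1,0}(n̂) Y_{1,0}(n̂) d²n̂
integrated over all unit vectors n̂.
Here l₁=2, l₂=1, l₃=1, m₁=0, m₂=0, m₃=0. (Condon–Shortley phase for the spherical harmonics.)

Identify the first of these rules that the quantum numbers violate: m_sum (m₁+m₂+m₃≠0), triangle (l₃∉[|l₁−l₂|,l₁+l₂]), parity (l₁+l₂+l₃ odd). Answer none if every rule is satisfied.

none

azimuthal sum: 0 + 0 + 0 = 0  ✓
1 ≤ 1 ≤ 3 (triangle on l)  ✓
L = 2 + 1 + 1 = 4 (even)  ✓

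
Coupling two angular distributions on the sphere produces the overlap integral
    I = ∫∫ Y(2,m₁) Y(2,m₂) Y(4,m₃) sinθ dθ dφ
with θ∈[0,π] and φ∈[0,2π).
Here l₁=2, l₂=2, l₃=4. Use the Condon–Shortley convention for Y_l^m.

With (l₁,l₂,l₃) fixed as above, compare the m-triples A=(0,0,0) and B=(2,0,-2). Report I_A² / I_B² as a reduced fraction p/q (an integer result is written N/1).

12/5

l's match ⇒ only the (l;m) 3-j factors differ between A and B.
A: triangle coeff Δ(2,2,4) = 1/630; Σ_t [0,0]: t=0:+1/16 = 1/16; (3j)²=2/35 [(2 2 4; 0 0 0)], sign=+1
B: triangle coeff Δ(2,2,4) = 1/630; Σ_t [0,0]: t=0:+1/96 = 1/96; (3j)²=1/42 [(2 2 4; 2 0 -2)], sign=+1
I_A²/I_B² = (2/35)/(1/42) = 12/5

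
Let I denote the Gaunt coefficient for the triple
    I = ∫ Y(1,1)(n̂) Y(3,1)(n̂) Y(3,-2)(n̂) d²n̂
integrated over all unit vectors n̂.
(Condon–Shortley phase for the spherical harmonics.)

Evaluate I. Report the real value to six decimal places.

l₁+l₂+l₃=7 is odd: 3j(l;000)=0 ⇒ I=0

0.000000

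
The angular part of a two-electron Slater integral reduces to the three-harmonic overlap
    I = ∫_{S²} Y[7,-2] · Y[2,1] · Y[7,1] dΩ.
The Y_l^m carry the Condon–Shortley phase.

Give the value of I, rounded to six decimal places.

0.077064

Checks pass: Σm=0; 16 even; l₃=7∈[5,9].
(2·7+1)(2·2+1)(2·7+1) = 1125
Δ: 2! 12! 2! / 17! → 1/185640
sum: t=0:+1/2419200 t=1:−1/518400 t=2:+1/2419200 = -1/907200
3j²(7 2 7; 0 0 0) = Δ·Π!·Σ² = 56/3315  (sign +1)
sum: t=1:−1/1935360 t=2:+1/1209600 = 1/3225600
3j²(7 2 7; -2 1 1) = Δ·Π!·Σ² = 243/61880  (sign +1)
combine: 4πI² = 1125·56/3315·243/61880 = 3645/48841
take √, sign +1: I = 0.07706400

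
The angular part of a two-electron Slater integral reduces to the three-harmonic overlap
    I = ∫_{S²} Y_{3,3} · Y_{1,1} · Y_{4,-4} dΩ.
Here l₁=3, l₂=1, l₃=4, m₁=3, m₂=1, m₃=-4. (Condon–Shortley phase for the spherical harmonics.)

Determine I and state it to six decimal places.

0.325735

Checks pass: Σm=0; 8 even; l₃=4∈[2,4].
(2·3+1)(2·1+1)(2·4+1) = 189
Δ: 0! 6! 2! / 9! → 1/252
sum: t=0:+1/36 = 1/36
3j²(3 1 4; 0 0 0) = Δ·Π!·Σ² = 4/63  (sign +1)
sum: t=0:+1/1440 = 1/1440
3j²(3 1 4; 3 1 -4) = Δ·Π!·Σ² = 1/9  (sign +1)
combine: 4πI² = 189·4/63·1/9 = 4/3
take √, sign +1: I = 0.32573501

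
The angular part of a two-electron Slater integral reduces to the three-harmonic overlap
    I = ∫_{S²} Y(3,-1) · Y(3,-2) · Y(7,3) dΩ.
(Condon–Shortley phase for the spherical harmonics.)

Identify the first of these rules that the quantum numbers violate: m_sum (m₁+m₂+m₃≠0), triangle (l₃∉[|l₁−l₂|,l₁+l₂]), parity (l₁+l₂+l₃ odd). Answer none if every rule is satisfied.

Σmᵢ = 0  ✓
l₃∈[|l₁−l₂|,l₁+l₂]=[0,6], have l₃=7  ✗
Σlᵢ = 13 ⇒ odd

triangle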